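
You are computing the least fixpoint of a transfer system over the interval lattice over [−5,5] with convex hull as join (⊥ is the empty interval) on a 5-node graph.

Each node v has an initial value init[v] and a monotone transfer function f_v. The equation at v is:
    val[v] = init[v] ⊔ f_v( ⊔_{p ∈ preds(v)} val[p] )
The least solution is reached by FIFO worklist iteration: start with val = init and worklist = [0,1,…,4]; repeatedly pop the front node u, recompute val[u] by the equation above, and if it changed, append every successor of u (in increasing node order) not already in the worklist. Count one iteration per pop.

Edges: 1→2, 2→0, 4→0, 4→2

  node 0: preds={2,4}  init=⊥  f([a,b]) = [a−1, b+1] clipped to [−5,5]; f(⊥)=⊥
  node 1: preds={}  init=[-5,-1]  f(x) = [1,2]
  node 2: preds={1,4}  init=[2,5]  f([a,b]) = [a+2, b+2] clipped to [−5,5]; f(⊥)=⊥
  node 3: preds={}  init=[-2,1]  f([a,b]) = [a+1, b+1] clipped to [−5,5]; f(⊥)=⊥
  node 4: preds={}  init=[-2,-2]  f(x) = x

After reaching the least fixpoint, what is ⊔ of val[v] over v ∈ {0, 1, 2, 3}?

Worklist (6 pops):
  #1 pop 0: in=[-2,5] → [-3,5] (was ⊥); enqueue []
  #2 pop 1: in=⊥ → [-5,2] (was [-5,-1]); enqueue []
  #3 pop 2: in=[-5,2] → [-3,5] (was [2,5]); enqueue [0]
  #4 pop 3: in=⊥ → [-2,1] (no change)
  #5 pop 4: in=⊥ → [-2,-2] (no change)
  #6 pop 0: in=[-3,5] → [-4,5] (was [-3,5]); enqueue []

Fixpoint:
  val[0] = [-4,5]
  val[1] = [-5,2]
  val[2] = [-3,5]
  val[3] = [-2,1]
  val[4] = [-2,-2]

[-5,5]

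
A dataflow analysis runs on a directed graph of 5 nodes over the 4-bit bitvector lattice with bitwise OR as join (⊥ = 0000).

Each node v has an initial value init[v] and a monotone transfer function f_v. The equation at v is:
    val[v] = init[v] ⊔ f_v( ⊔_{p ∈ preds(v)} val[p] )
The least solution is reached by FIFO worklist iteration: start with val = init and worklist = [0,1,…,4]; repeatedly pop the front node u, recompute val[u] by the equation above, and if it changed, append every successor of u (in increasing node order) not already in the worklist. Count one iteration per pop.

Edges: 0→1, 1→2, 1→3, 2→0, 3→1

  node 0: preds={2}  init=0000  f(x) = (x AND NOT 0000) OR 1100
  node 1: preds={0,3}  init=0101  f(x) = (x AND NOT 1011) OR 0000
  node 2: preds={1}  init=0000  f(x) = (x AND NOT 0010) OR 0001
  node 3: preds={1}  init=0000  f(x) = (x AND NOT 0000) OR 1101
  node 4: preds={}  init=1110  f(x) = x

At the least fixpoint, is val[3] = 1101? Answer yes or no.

Trace (7 dequeues):
  [1] u=0 | in 0000 | out 1100 | prev 0000 | push {}
  [2] u=1 | in 1100 | out 0101 | ==
  [3] u=2 | in 0101 | out 0101 | prev 0000 | push {0}
  [4] u=3 | in 0101 | out 1101 | prev 0000 | push {1}
  [5] u=4 | in 0000 | out 1110 | ==
  [6] u=0 | in 0101 | out 1101 | prev 1100 | push {}
  [7] u=1 | in 1101 | out 0101 | ==

Converged values:
  [0] 1101
  [1] 0101
  [2] 0101
  [3] 1101
  [4] 1110

yes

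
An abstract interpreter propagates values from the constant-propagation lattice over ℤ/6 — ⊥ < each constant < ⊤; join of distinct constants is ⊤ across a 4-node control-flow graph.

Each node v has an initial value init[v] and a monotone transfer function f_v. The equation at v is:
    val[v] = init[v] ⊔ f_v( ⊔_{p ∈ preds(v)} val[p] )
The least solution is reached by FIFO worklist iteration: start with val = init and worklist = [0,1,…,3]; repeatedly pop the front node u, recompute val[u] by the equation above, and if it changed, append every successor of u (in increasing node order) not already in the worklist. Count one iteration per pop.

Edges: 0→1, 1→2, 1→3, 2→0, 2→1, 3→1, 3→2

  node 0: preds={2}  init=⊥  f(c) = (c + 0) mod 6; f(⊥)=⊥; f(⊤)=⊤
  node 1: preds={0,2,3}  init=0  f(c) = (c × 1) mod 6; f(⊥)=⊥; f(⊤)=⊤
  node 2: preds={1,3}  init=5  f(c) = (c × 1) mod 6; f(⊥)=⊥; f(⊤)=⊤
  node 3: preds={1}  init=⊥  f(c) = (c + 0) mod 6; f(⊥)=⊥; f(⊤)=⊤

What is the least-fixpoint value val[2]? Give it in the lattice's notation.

Trace (7 dequeues):
  [1] u=0 | in 5 | out 5 | prev ⊥ | push {}
  [2] u=1 | in 5 | out ⊤ | prev 0 | push {}
  [3] u=2 | in ⊤ | out ⊤ | prev 5 | push {0,1}
  [4] u=3 | in ⊤ | out ⊤ | prev ⊥ | push {2}
  [5] u=0 | in ⊤ | out ⊤ | prev 5 | push {}
  [6] u=1 | in ⊤ | out ⊤ | ==
  [7] u=2 | in ⊤ | out ⊤ | ==

Converged values:
  [0] ⊤
  [1] ⊤
  [2] ⊤
  [3] ⊤

⊤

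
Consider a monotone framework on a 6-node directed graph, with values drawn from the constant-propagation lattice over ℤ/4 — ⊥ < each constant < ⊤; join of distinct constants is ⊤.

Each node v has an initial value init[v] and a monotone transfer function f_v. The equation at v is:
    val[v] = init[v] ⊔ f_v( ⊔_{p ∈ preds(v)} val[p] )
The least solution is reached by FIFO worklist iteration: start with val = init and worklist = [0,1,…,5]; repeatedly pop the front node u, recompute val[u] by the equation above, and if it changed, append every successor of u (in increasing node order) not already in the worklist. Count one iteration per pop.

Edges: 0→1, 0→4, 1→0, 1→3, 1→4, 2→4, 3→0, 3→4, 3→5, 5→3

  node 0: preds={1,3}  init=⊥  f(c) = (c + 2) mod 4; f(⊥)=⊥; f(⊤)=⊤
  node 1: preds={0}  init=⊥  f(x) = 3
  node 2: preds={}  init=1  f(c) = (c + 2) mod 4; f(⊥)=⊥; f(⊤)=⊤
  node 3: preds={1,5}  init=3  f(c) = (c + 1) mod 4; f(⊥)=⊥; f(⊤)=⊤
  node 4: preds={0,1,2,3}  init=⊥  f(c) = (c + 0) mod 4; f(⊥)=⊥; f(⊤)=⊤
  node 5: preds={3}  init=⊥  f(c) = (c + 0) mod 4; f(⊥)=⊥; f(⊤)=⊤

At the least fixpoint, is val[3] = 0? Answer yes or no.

Iteration log — 10 steps:
  step 1. node 0  ⊔preds=3  new=1  old=⊥  +wl: 
  step 2. node 1  ⊔preds=1  new=3  old=⊥  +wl: 0
  step 3. node 2  ⊔preds=⊥  new=1  stable
  step 4. node 3  ⊔preds=3  new=⊤  old=3  +wl: 
  step 5. node 4  ⊔preds=⊤  new=⊤  old=⊥  +wl: 
  step 6. node 5  ⊔preds=⊤  new=⊤  old=⊥  +wl: 3
  step 7. node 0  ⊔preds=⊤  new=⊤  old=1  +wl: 1,4
  step 8. node 3  ⊔preds=⊤  new=⊤  stable
  step 9. node 1  ⊔preds=⊤  new=3  stable
  step 10. node 4  ⊔preds=⊤  new=⊤  stable

Least fixpoint reached:
  node 0: ⊤
  node 1: 3
  node 2: 1
  node 3: ⊤
  node 4: ⊤
  node 5: ⊤

no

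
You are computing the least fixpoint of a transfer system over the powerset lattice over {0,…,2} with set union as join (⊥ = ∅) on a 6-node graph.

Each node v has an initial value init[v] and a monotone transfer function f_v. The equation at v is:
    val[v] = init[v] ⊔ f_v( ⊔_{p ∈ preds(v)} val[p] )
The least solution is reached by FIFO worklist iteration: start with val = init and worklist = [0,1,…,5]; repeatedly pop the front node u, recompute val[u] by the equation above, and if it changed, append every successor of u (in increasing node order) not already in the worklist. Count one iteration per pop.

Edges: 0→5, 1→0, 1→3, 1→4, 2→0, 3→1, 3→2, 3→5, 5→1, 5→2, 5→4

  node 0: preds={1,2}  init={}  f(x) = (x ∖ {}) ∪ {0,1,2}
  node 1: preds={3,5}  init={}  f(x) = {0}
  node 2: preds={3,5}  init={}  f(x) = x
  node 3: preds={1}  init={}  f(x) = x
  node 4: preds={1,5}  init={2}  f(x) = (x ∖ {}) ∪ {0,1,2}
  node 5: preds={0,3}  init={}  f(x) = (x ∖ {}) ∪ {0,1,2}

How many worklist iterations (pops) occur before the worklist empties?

Trace (11 dequeues):
  [1] u=0 | in {} | out {0,1,2} | prev {} | push {}
  [2] u=1 | in {} | out {0} | prev {} | push {0}
  [3] u=2 | in {} | out {} | ==
  [4] u=3 | in {0} | out {0} | prev {} | push {1,2}
  [5] u=4 | in {0} | out {0,1,2} | prev {2} | push {}
  [6] u=5 | in {0,1,2} | out {0,1,2} | prev {} | push {4}
  [7] u=0 | in {0} | out {0,1,2} | ==
  [8] u=1 | in {0,1,2} | out {0} | ==
  [9] u=2 | in {0,1,2} | out {0,1,2} | prev {} | push {0}
  [10] u=4 | in {0,1,2} | out {0,1,2} | ==
  [11] u=0 | in {0,1,2} | out {0,1,2} | ==

Converged values:
  [0] {0,1,2}
  [1] {0}
  [2] {0,1,2}
  [3] {0}
  [4] {0,1,2}
  [5] {0,1,2}

11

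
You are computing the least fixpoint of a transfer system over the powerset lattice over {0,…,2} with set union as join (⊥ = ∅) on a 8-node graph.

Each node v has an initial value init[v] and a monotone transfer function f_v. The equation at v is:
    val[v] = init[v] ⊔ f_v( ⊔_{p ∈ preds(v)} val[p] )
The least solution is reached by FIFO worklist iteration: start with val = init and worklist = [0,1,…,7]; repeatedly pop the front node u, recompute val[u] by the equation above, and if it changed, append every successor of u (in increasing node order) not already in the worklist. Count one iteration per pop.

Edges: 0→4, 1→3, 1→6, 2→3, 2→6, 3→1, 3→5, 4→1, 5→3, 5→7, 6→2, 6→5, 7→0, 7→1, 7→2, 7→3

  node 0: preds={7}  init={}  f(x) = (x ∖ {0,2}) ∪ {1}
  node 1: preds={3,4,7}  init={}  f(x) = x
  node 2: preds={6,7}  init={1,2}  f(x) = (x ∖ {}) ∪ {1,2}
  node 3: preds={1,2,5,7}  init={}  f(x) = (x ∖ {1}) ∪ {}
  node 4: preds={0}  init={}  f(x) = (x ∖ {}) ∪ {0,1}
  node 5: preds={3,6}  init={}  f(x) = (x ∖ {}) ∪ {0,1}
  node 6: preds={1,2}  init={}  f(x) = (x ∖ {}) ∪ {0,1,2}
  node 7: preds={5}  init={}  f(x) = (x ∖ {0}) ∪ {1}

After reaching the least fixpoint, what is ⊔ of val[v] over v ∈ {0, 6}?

Iteration log — 16 steps:
  step 1. node 0  ⊔preds={}  new={1}  old={}  +wl: 
  step 2. node 1  ⊔preds={}  new={}  stable
  step 3. node 2  ⊔preds={}  new={1,2}  stable
  step 4. node 3  ⊔preds={1,2}  new={2}  old={}  +wl: 1
  step 5. node 4  ⊔preds={1}  new={0,1}  old={}  +wl: 
  step 6. node 5  ⊔preds={2}  new={0,1,2}  old={}  +wl: 3
  step 7. node 6  ⊔preds={1,2}  new={0,1,2}  old={}  +wl: 2,5
  step 8. node 7  ⊔preds={0,1,2}  new={1,2}  old={}  +wl: 0
  step 9. node 1  ⊔preds={0,1,2}  new={0,1,2}  old={}  +wl: 6
  step 10. node 3  ⊔preds={0,1,2}  new={0,2}  old={2}  +wl: 1
  step 11. node 2  ⊔preds={0,1,2}  new={0,1,2}  old={1,2}  +wl: 3
  step 12. node 5  ⊔preds={0,1,2}  new={0,1,2}  stable
  step 13. node 0  ⊔preds={1,2}  new={1}  stable
  step 14. node 6  ⊔preds={0,1,2}  new={0,1,2}  stable
  step 15. node 1  ⊔preds={0,1,2}  new={0,1,2}  stable
  step 16. node 3  ⊔preds={0,1,2}  new={0,2}  stable

Least fixpoint reached:
  node 0: {1}
  node 1: {0,1,2}
  node 2: {0,1,2}
  node 3: {0,2}
  node 4: {0,1}
  node 5: {0,1,2}
  node 6: {0,1,2}
  node 7: {1,2}

{0,1,2}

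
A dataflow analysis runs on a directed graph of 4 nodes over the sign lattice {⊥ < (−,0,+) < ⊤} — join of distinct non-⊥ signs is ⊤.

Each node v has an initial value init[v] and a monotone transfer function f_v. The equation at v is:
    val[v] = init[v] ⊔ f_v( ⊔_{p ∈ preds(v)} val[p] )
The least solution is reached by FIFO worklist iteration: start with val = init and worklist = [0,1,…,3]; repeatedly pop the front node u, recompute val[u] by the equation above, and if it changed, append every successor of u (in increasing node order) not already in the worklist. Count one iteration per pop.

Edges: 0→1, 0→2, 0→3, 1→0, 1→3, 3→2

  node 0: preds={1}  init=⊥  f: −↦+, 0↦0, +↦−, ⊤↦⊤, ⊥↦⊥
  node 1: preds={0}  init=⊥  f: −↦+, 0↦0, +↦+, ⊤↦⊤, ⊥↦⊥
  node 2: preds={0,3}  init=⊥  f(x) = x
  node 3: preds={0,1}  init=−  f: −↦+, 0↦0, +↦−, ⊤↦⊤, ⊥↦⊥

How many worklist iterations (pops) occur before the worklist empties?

Trace (4 dequeues):
  [1] u=0 | in ⊥ | out ⊥ | ==
  [2] u=1 | in ⊥ | out ⊥ | ==
  [3] u=2 | in − | out − | prev ⊥ | push {}
  [4] u=3 | in ⊥ | out − | ==

Converged values:
  [0] ⊥
  [1] ⊥
  [2] −
  [3] −

4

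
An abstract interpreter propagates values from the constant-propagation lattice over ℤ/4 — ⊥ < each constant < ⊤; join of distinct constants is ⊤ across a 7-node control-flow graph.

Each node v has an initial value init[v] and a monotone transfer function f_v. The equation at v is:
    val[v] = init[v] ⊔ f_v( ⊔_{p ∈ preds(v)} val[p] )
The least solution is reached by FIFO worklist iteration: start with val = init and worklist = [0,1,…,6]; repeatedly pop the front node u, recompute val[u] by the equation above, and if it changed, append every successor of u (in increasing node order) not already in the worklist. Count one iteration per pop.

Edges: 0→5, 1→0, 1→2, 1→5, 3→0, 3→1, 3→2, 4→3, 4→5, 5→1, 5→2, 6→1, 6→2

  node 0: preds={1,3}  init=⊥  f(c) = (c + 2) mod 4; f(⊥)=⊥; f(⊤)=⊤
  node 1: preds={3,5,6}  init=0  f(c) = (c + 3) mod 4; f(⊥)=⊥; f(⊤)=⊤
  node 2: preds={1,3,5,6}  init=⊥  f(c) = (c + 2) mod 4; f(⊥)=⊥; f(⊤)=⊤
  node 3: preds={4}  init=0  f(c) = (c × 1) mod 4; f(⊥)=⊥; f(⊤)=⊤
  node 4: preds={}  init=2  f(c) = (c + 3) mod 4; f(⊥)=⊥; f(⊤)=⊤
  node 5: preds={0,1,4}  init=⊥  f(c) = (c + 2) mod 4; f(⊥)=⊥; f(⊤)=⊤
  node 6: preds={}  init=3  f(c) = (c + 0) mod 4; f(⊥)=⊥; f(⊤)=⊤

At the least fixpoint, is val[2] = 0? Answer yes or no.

Iteration log — 11 steps:
  step 1. node 0  ⊔preds=0  new=2  old=⊥  +wl: 
  step 2. node 1  ⊔preds=⊤  new=⊤  old=0  +wl: 0
  step 3. node 2  ⊔preds=⊤  new=⊤  old=⊥  +wl: 
  step 4. node 3  ⊔preds=2  new=⊤  old=0  +wl: 1,2
  step 5. node 4  ⊔preds=⊥  new=2  stable
  step 6. node 5  ⊔preds=⊤  new=⊤  old=⊥  +wl: 
  step 7. node 6  ⊔preds=⊥  new=3  stable
  step 8. node 0  ⊔preds=⊤  new=⊤  old=2  +wl: 5
  step 9. node 1  ⊔preds=⊤  new=⊤  stable
  step 10. node 2  ⊔preds=⊤  new=⊤  stable
  step 11. node 5  ⊔preds=⊤  new=⊤  stable

Least fixpoint reached:
  node 0: ⊤
  node 1: ⊤
  node 2: ⊤
  node 3: ⊤
  node 4: 2
  node 5: ⊤
  node 6: 3

no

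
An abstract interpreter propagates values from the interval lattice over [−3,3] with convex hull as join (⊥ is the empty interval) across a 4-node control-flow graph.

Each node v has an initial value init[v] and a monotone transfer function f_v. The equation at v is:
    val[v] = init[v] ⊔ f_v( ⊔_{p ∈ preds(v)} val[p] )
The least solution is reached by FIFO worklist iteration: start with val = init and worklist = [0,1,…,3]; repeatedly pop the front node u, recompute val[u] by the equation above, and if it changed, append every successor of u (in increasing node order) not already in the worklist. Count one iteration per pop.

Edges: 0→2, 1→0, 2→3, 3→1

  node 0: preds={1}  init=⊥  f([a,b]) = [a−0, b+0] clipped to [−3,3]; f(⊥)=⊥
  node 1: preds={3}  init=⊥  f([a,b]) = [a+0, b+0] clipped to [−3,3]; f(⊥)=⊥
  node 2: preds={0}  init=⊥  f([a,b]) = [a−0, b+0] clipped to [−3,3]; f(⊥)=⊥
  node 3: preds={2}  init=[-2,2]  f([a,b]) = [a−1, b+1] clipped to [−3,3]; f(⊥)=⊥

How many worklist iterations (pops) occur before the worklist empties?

11

Iteration log — 11 steps:
  step 1. node 0  ⊔preds=⊥  new=⊥  stable
  step 2. node 1  ⊔preds=[-2,2]  new=[-2,2]  old=⊥  +wl: 0
  step 3. node 2  ⊔preds=⊥  new=⊥  stable
  step 4. node 3  ⊔preds=⊥  new=[-2,2]  stable
  step 5. node 0  ⊔preds=[-2,2]  new=[-2,2]  old=⊥  +wl: 2
  step 6. node 2  ⊔preds=[-2,2]  new=[-2,2]  old=⊥  +wl: 3
  step 7. node 3  ⊔preds=[-2,2]  new=[-3,3]  old=[-2,2]  +wl: 1
  step 8. node 1  ⊔preds=[-3,3]  new=[-3,3]  old=[-2,2]  +wl: 0
  step 9. node 0  ⊔preds=[-3,3]  new=[-3,3]  old=[-2,2]  +wl: 2
  step 10. node 2  ⊔preds=[-3,3]  new=[-3,3]  old=[-2,2]  +wl: 3
  step 11. node 3  ⊔preds=[-3,3]  new=[-3,3]  stable

Least fixpoint reached:
  node 0: [-3,3]
  node 1: [-3,3]
  node 2: [-3,3]
  node 3: [-3,3]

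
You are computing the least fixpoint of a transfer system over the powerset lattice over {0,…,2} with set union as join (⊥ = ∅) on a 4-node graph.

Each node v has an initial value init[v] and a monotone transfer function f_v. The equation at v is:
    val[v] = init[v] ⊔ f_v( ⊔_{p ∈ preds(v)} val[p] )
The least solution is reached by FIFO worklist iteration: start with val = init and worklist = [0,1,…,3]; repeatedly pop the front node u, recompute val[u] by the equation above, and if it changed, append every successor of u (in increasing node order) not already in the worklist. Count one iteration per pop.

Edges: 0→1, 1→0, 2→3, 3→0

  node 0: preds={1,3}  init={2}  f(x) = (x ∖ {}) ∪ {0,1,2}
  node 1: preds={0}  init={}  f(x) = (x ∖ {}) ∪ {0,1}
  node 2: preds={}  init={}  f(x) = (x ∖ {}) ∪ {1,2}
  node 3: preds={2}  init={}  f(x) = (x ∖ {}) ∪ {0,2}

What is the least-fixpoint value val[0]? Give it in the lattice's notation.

{0,1,2}

Iteration log — 5 steps:
  step 1. node 0  ⊔preds={}  new={0,1,2}  old={2}  +wl: 
  step 2. node 1  ⊔preds={0,1,2}  new={0,1,2}  old={}  +wl: 0
  step 3. node 2  ⊔preds={}  new={1,2}  old={}  +wl: 
  step 4. node 3  ⊔preds={1,2}  new={0,1,2}  old={}  +wl: 
  step 5. node 0  ⊔preds={0,1,2}  new={0,1,2}  stable

Least fixpoint reached:
  node 0: {0,1,2}
  node 1: {0,1,2}
  node 2: {1,2}
  node 3: {0,1,2}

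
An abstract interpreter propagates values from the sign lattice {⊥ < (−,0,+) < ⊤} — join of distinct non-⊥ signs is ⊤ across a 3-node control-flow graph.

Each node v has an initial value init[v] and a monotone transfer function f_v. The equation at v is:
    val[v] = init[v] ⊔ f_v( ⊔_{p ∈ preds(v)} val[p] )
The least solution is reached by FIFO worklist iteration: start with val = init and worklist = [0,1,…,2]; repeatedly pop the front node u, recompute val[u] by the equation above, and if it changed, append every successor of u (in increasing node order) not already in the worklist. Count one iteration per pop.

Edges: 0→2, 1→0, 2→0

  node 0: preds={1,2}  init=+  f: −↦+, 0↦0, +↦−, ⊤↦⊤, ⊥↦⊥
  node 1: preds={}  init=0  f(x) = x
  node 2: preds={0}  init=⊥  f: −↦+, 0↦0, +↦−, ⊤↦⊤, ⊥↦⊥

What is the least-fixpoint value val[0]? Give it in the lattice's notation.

⊤

Worklist (4 pops):
  #1 pop 0: in=0 → ⊤ (was +); enqueue []
  #2 pop 1: in=⊥ → 0 (no change)
  #3 pop 2: in=⊤ → ⊤ (was ⊥); enqueue [0]
  #4 pop 0: in=⊤ → ⊤ (no change)

Fixpoint:
  val[0] = ⊤
  val[1] = 0
  val[2] = ⊤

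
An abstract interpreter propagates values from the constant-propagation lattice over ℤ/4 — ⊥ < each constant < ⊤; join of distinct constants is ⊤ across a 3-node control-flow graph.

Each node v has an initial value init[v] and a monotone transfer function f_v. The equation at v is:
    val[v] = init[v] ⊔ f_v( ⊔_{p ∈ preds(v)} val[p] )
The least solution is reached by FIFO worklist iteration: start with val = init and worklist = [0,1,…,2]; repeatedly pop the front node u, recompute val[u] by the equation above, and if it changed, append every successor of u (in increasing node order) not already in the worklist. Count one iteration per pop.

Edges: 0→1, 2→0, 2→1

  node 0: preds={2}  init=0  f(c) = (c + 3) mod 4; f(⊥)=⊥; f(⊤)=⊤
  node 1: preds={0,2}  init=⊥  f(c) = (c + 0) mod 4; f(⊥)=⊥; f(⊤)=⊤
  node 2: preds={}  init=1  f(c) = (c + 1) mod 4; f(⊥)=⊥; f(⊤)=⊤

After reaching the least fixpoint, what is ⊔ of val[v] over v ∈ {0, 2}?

Trace (3 dequeues):
  [1] u=0 | in 1 | out 0 | ==
  [2] u=1 | in ⊤ | out ⊤ | prev ⊥ | push {}
  [3] u=2 | in ⊥ | out 1 | ==

Converged values:
  [0] 0
  [1] ⊤
  [2] 1

⊤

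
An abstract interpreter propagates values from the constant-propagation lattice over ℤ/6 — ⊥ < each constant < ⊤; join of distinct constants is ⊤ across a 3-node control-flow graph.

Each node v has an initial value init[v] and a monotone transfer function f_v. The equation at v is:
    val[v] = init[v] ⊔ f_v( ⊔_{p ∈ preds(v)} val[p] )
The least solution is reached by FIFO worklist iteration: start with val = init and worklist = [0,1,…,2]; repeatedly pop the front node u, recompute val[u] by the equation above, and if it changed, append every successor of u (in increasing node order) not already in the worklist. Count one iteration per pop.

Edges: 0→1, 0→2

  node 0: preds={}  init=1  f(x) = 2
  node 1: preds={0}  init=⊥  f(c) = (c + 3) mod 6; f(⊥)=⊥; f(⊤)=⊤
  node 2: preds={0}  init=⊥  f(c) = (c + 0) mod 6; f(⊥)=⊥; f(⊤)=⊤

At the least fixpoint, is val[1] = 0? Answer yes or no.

Trace (3 dequeues):
  [1] u=0 | in ⊥ | out ⊤ | prev 1 | push {}
  [2] u=1 | in ⊤ | out ⊤ | prev ⊥ | push {}
  [3] u=2 | in ⊤ | out ⊤ | prev ⊥ | push {}

Converged values:
  [0] ⊤
  [1] ⊤
  [2] ⊤

no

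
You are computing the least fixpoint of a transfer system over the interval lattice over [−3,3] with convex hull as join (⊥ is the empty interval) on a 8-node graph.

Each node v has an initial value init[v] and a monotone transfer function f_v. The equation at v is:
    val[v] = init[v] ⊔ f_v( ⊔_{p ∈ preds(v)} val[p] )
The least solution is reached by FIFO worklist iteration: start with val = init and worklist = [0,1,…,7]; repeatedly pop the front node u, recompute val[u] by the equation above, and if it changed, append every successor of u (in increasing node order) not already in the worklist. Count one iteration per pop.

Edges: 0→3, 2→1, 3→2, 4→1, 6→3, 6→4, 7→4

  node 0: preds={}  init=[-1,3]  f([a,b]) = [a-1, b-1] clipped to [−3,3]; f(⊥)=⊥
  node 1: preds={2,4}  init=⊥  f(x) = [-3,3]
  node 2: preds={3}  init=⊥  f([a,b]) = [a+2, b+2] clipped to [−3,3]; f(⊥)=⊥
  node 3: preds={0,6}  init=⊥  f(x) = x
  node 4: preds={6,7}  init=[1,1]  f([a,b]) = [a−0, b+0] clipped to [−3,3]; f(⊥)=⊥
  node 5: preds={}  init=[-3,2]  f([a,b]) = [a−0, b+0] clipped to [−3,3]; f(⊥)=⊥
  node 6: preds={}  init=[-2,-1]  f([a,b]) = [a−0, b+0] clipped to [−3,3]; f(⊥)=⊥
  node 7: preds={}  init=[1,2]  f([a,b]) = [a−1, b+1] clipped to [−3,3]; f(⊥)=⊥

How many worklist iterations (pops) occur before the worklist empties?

10

Trace (10 dequeues):
  [1] u=0 | in ⊥ | out [-1,3] | ==
  [2] u=1 | in [1,1] | out [-3,3] | prev ⊥ | push {}
  [3] u=2 | in ⊥ | out ⊥ | ==
  [4] u=3 | in [-2,3] | out [-2,3] | prev ⊥ | push {2}
  [5] u=4 | in [-2,2] | out [-2,2] | prev [1,1] | push {1}
  [6] u=5 | in ⊥ | out [-3,2] | ==
  [7] u=6 | in ⊥ | out [-2,-1] | ==
  [8] u=7 | in ⊥ | out [1,2] | ==
  [9] u=2 | in [-2,3] | out [0,3] | prev ⊥ | push {}
  [10] u=1 | in [-2,3] | out [-3,3] | ==

Converged values:
  [0] [-1,3]
  [1] [-3,3]
  [2] [0,3]
  [3] [-2,3]
  [4] [-2,2]
  [5] [-3,2]
  [6] [-2,-1]
  [7] [1,2]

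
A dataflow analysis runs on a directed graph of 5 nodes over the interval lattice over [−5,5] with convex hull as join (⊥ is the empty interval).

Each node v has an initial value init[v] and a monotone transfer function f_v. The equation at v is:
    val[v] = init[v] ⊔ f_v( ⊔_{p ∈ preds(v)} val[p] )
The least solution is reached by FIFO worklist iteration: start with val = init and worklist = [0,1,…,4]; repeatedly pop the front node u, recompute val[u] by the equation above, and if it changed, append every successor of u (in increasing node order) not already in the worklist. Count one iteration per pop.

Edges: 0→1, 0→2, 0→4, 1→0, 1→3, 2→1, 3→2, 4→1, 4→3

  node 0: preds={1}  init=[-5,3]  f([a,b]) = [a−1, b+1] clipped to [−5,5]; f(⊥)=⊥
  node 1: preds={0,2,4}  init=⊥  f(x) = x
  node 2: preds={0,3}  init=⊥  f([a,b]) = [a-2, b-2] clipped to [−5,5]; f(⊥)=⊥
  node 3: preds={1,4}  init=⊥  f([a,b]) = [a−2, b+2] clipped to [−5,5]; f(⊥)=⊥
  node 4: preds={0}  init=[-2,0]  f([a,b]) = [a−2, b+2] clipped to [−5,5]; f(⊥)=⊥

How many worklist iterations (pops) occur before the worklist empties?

14

Worklist (14 pops):
  #1 pop 0: in=⊥ → [-5,3] (no change)
  #2 pop 1: in=[-5,3] → [-5,3] (was ⊥); enqueue [0]
  #3 pop 2: in=[-5,3] → [-5,1] (was ⊥); enqueue [1]
  #4 pop 3: in=[-5,3] → [-5,5] (was ⊥); enqueue [2]
  #5 pop 4: in=[-5,3] → [-5,5] (was [-2,0]); enqueue [3]
  #6 pop 0: in=[-5,3] → [-5,4] (was [-5,3]); enqueue [4]
  #7 pop 1: in=[-5,5] → [-5,5] (was [-5,3]); enqueue [0]
  #8 pop 2: in=[-5,5] → [-5,3] (was [-5,1]); enqueue [1]
  #9 pop 3: in=[-5,5] → [-5,5] (no change)
  #10 pop 4: in=[-5,4] → [-5,5] (no change)
  #11 pop 0: in=[-5,5] → [-5,5] (was [-5,4]); enqueue [2,4]
  #12 pop 1: in=[-5,5] → [-5,5] (no change)
  #13 pop 2: in=[-5,5] → [-5,3] (no change)
  #14 pop 4: in=[-5,5] → [-5,5] (no change)

Fixpoint:
  val[0] = [-5,5]
  val[1] = [-5,5]
  val[2] = [-5,3]
  val[3] = [-5,5]
  val[4] = [-5,5]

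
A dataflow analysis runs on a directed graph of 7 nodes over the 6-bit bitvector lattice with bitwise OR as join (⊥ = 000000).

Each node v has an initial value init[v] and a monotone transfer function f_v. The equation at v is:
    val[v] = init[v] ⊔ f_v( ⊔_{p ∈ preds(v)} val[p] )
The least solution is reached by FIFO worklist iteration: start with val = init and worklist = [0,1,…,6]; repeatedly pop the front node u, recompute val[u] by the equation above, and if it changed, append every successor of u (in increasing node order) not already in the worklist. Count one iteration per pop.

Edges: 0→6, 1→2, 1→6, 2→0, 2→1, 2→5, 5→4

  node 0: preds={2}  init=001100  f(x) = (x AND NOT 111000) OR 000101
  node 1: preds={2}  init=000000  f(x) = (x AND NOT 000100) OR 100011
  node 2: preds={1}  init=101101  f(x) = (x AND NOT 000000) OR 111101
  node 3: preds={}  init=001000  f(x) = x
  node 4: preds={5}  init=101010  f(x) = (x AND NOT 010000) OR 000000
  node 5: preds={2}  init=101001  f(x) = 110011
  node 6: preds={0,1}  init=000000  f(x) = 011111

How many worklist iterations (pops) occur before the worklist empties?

12

Trace (12 dequeues):
  [1] u=0 | in 101101 | out 001101 | prev 001100 | push {}
  [2] u=1 | in 101101 | out 101011 | prev 000000 | push {}
  [3] u=2 | in 101011 | out 111111 | prev 101101 | push {0,1}
  [4] u=3 | in 000000 | out 001000 | ==
  [5] u=4 | in 101001 | out 101011 | prev 101010 | push {}
  [6] u=5 | in 111111 | out 111011 | prev 101001 | push {4}
  [7] u=6 | in 101111 | out 011111 | prev 000000 | push {}
  [8] u=0 | in 111111 | out 001111 | prev 001101 | push {6}
  [9] u=1 | in 111111 | out 111011 | prev 101011 | push {2}
  [10] u=4 | in 111011 | out 101011 | ==
  [11] u=6 | in 111111 | out 011111 | ==
  [12] u=2 | in 111011 | out 111111 | ==

Converged values:
  [0] 001111
  [1] 111011
  [2] 111111
  [3] 001000
  [4] 101011
  [5] 111011
  [6] 011111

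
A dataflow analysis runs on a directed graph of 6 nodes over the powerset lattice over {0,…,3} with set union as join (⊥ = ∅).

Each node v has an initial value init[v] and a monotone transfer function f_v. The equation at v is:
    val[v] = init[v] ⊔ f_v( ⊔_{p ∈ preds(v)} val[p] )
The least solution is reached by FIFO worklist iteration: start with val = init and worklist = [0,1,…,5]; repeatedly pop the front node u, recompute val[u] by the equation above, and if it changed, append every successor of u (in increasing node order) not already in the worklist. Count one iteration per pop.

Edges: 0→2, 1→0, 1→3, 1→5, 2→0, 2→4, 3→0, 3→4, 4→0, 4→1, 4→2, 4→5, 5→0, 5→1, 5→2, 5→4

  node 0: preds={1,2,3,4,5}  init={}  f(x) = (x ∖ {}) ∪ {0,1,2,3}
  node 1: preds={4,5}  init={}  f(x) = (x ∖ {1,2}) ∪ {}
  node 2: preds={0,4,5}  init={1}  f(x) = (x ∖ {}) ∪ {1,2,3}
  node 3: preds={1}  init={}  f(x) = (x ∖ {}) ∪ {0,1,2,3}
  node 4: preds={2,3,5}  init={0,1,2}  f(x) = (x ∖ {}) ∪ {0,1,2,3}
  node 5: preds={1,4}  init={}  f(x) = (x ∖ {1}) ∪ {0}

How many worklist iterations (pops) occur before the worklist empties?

13

Iteration log — 13 steps:
  step 1. node 0  ⊔preds={0,1,2}  new={0,1,2,3}  old={}  +wl: 
  step 2. node 1  ⊔preds={0,1,2}  new={0}  old={}  +wl: 0
  step 3. node 2  ⊔preds={0,1,2,3}  new={0,1,2,3}  old={1}  +wl: 
  step 4. node 3  ⊔preds={0}  new={0,1,2,3}  old={}  +wl: 
  step 5. node 4  ⊔preds={0,1,2,3}  new={0,1,2,3}  old={0,1,2}  +wl: 1,2
  step 6. node 5  ⊔preds={0,1,2,3}  new={0,2,3}  old={}  +wl: 4
  step 7. node 0  ⊔preds={0,1,2,3}  new={0,1,2,3}  stable
  step 8. node 1  ⊔preds={0,1,2,3}  new={0,3}  old={0}  +wl: 0,3,5
  step 9. node 2  ⊔preds={0,1,2,3}  new={0,1,2,3}  stable
  step 10. node 4  ⊔preds={0,1,2,3}  new={0,1,2,3}  stable
  step 11. node 0  ⊔preds={0,1,2,3}  new={0,1,2,3}  stable
  step 12. node 3  ⊔preds={0,3}  new={0,1,2,3}  stable
  step 13. node 5  ⊔preds={0,1,2,3}  new={0,2,3}  stable

Least fixpoint reached:
  node 0: {0,1,2,3}
  node 1: {0,3}
  node 2: {0,1,2,3}
  node 3: {0,1,2,3}
  node 4: {0,1,2,3}
  node 5: {0,2,3}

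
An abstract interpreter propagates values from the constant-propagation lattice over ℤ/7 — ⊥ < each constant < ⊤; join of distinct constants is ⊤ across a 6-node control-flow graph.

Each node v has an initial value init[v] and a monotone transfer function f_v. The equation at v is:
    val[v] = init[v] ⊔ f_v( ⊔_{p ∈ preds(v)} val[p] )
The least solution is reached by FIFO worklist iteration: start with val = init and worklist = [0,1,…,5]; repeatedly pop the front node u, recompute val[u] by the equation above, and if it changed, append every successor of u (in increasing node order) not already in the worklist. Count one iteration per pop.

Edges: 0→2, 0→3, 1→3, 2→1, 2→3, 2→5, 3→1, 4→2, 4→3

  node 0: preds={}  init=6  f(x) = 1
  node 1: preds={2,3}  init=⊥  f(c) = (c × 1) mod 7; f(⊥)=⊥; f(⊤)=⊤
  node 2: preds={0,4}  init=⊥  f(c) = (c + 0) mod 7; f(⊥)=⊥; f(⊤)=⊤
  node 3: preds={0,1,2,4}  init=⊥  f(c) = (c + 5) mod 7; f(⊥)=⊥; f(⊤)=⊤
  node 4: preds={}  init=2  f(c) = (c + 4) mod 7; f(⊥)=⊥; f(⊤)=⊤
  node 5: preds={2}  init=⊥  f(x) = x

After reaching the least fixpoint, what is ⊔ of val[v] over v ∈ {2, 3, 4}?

⊤

Trace (8 dequeues):
  [1] u=0 | in ⊥ | out ⊤ | prev 6 | push {}
  [2] u=1 | in ⊥ | out ⊥ | ==
  [3] u=2 | in ⊤ | out ⊤ | prev ⊥ | push {1}
  [4] u=3 | in ⊤ | out ⊤ | prev ⊥ | push {}
  [5] u=4 | in ⊥ | out 2 | ==
  [6] u=5 | in ⊤ | out ⊤ | prev ⊥ | push {}
  [7] u=1 | in ⊤ | out ⊤ | prev ⊥ | push {3}
  [8] u=3 | in ⊤ | out ⊤ | ==

Converged values:
  [0] ⊤
  [1] ⊤
  [2] ⊤
  [3] ⊤
  [4] 2
  [5] ⊤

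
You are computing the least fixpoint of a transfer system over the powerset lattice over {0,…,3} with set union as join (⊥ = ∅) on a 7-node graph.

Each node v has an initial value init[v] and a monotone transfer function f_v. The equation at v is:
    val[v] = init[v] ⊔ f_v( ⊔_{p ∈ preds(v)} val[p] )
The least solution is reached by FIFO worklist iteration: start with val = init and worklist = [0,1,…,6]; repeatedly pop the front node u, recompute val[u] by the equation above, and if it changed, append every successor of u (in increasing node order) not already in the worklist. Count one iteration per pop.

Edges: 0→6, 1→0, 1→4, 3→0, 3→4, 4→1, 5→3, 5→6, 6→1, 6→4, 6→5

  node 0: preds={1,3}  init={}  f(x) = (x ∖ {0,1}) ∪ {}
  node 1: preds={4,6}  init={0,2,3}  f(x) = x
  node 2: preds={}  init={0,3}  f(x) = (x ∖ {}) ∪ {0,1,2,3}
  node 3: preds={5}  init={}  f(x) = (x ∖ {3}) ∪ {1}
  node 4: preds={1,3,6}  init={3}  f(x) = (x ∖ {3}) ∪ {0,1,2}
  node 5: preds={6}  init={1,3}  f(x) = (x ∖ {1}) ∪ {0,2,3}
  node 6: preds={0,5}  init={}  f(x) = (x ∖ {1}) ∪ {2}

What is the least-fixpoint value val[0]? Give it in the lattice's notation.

Worklist (13 pops):
  #1 pop 0: in={0,2,3} → {2,3} (was {}); enqueue []
  #2 pop 1: in={3} → {0,2,3} (no change)
  #3 pop 2: in={} → {0,1,2,3} (was {0,3}); enqueue []
  #4 pop 3: in={1,3} → {1} (was {}); enqueue [0]
  #5 pop 4: in={0,1,2,3} → {0,1,2,3} (was {3}); enqueue [1]
  #6 pop 5: in={} → {0,1,2,3} (was {1,3}); enqueue [3]
  #7 pop 6: in={0,1,2,3} → {0,2,3} (was {}); enqueue [4,5]
  #8 pop 0: in={0,1,2,3} → {2,3} (no change)
  #9 pop 1: in={0,1,2,3} → {0,1,2,3} (was {0,2,3}); enqueue [0]
  #10 pop 3: in={0,1,2,3} → {0,1,2} (was {1}); enqueue []
  #11 pop 4: in={0,1,2,3} → {0,1,2,3} (no change)
  #12 pop 5: in={0,2,3} → {0,1,2,3} (no change)
  #13 pop 0: in={0,1,2,3} → {2,3} (no change)

Fixpoint:
  val[0] = {2,3}
  val[1] = {0,1,2,3}
  val[2] = {0,1,2,3}
  val[3] = {0,1,2}
  val[4] = {0,1,2,3}
  val[5] = {0,1,2,3}
  val[6] = {0,2,3}

{2,3}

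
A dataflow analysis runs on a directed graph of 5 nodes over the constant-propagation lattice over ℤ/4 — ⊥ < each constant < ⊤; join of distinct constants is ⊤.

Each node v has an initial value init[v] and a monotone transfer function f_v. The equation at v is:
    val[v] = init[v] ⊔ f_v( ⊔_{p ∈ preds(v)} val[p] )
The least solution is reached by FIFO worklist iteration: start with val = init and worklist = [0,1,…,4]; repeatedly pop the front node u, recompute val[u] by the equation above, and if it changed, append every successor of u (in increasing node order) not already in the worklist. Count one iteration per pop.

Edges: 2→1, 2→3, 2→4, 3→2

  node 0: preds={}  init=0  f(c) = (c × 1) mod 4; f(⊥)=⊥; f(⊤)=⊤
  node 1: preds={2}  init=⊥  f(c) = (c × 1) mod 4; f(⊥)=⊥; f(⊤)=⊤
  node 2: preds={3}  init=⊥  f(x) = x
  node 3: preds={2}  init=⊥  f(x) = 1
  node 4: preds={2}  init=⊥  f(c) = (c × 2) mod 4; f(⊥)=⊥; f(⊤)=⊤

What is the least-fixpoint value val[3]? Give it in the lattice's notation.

1

Iteration log — 9 steps:
  step 1. node 0  ⊔preds=⊥  new=0  stable
  step 2. node 1  ⊔preds=⊥  new=⊥  stable
  step 3. node 2  ⊔preds=⊥  new=⊥  stable
  step 4. node 3  ⊔preds=⊥  new=1  old=⊥  +wl: 2
  step 5. node 4  ⊔preds=⊥  new=⊥  stable
  step 6. node 2  ⊔preds=1  new=1  old=⊥  +wl: 1,3,4
  step 7. node 1  ⊔preds=1  new=1  old=⊥  +wl: 
  step 8. node 3  ⊔preds=1  new=1  stable
  step 9. node 4  ⊔preds=1  new=2  old=⊥  +wl: 

Least fixpoint reached:
  node 0: 0
  node 1: 1
  node 2: 1
  node 3: 1
  node 4: 2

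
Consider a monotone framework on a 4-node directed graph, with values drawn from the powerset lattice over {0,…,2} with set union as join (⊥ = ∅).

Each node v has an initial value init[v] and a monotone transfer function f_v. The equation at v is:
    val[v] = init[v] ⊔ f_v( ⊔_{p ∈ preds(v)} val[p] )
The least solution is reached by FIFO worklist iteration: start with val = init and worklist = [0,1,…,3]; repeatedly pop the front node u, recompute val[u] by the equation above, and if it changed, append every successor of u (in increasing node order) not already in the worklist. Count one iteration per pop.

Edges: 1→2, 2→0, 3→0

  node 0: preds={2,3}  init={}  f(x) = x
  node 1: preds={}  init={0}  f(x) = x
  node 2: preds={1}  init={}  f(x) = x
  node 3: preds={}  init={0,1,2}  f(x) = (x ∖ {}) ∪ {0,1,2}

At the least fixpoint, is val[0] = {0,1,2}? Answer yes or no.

Worklist (5 pops):
  #1 pop 0: in={0,1,2} → {0,1,2} (was {}); enqueue []
  #2 pop 1: in={} → {0} (no change)
  #3 pop 2: in={0} → {0} (was {}); enqueue [0]
  #4 pop 3: in={} → {0,1,2} (no change)
  #5 pop 0: in={0,1,2} → {0,1,2} (no change)

Fixpoint:
  val[0] = {0,1,2}
  val[1] = {0}
  val[2] = {0}
  val[3] = {0,1,2}

yes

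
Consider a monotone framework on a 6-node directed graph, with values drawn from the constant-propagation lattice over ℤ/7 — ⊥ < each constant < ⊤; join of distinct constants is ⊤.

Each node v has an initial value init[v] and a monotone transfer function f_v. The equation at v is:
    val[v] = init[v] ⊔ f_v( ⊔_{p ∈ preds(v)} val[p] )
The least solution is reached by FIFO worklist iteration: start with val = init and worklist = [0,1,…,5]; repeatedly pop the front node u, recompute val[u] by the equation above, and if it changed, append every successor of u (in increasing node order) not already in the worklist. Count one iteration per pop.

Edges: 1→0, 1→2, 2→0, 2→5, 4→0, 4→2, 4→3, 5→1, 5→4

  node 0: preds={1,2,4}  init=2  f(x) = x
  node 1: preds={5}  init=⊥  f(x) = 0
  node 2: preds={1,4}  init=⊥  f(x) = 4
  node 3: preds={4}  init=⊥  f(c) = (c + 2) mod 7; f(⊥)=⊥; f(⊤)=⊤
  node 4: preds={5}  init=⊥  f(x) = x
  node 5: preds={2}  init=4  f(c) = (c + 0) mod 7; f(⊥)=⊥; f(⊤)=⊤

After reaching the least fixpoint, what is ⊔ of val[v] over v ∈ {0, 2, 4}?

Iteration log — 9 steps:
  step 1. node 0  ⊔preds=⊥  new=2  stable
  step 2. node 1  ⊔preds=4  new=0  old=⊥  +wl: 0
  step 3. node 2  ⊔preds=0  new=4  old=⊥  +wl: 
  step 4. node 3  ⊔preds=⊥  new=⊥  stable
  step 5. node 4  ⊔preds=4  new=4  old=⊥  +wl: 2,3
  step 6. node 5  ⊔preds=4  new=4  stable
  step 7. node 0  ⊔preds=⊤  new=⊤  old=2  +wl: 
  step 8. node 2  ⊔preds=⊤  new=4  stable
  step 9. node 3  ⊔preds=4  new=6  old=⊥  +wl: 

Least fixpoint reached:
  node 0: ⊤
  node 1: 0
  node 2: 4
  node 3: 6
  node 4: 4
  node 5: 4

⊤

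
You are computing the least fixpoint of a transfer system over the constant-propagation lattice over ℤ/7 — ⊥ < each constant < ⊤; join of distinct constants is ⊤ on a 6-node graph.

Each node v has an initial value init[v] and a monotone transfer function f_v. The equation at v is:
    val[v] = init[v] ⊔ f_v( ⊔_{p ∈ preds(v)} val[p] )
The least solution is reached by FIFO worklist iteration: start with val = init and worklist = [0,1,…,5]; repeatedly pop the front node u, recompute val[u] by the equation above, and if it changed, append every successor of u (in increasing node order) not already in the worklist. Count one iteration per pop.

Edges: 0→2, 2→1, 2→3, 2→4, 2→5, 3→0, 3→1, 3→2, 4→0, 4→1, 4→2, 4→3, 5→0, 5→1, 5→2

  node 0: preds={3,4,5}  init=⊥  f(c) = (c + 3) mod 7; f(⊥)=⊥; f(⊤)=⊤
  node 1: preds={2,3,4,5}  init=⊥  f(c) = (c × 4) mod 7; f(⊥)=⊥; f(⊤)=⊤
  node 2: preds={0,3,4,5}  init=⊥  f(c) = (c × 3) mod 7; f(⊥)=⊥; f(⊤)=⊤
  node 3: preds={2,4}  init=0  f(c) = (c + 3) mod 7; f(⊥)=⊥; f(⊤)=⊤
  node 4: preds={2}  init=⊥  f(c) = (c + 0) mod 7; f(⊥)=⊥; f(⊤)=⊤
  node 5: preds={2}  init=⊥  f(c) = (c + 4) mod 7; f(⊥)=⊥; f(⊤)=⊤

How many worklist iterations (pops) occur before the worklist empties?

10

Trace (10 dequeues):
  [1] u=0 | in 0 | out 3 | prev ⊥ | push {}
  [2] u=1 | in 0 | out 0 | prev ⊥ | push {}
  [3] u=2 | in ⊤ | out ⊤ | prev ⊥ | push {1}
  [4] u=3 | in ⊤ | out ⊤ | prev 0 | push {0,2}
  [5] u=4 | in ⊤ | out ⊤ | prev ⊥ | push {3}
  [6] u=5 | in ⊤ | out ⊤ | prev ⊥ | push {}
  [7] u=1 | in ⊤ | out ⊤ | prev 0 | push {}
  [8] u=0 | in ⊤ | out ⊤ | prev 3 | push {}
  [9] u=2 | in ⊤ | out ⊤ | ==
  [10] u=3 | in ⊤ | out ⊤ | ==

Converged values:
  [0] ⊤
  [1] ⊤
  [2] ⊤
  [3] ⊤
  [4] ⊤
  [5] ⊤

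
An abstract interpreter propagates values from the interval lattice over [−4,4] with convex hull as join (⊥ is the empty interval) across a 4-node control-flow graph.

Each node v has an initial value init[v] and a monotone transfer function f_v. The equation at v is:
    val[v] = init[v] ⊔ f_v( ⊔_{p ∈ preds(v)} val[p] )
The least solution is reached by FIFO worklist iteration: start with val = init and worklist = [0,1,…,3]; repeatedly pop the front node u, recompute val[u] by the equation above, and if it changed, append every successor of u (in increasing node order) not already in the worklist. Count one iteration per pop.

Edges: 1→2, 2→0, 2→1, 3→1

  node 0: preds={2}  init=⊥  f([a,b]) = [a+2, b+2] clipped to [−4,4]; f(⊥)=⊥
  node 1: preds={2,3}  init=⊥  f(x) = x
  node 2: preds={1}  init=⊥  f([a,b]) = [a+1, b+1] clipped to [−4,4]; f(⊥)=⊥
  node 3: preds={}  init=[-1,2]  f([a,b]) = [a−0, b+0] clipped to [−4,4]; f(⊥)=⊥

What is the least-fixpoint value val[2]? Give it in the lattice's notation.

Trace (10 dequeues):
  [1] u=0 | in ⊥ | out ⊥ | ==
  [2] u=1 | in [-1,2] | out [-1,2] | prev ⊥ | push {}
  [3] u=2 | in [-1,2] | out [0,3] | prev ⊥ | push {0,1}
  [4] u=3 | in ⊥ | out [-1,2] | ==
  [5] u=0 | in [0,3] | out [2,4] | prev ⊥ | push {}
  [6] u=1 | in [-1,3] | out [-1,3] | prev [-1,2] | push {2}
  [7] u=2 | in [-1,3] | out [0,4] | prev [0,3] | push {0,1}
  [8] u=0 | in [0,4] | out [2,4] | ==
  [9] u=1 | in [-1,4] | out [-1,4] | prev [-1,3] | push {2}
  [10] u=2 | in [-1,4] | out [0,4] | ==

Converged values:
  [0] [2,4]
  [1] [-1,4]
  [2] [0,4]
  [3] [-1,2]

[0,4]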